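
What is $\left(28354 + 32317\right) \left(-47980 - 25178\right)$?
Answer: $-4438569018$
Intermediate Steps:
$\left(28354 + 32317\right) \left(-47980 - 25178\right) = 60671 \left(-73158\right) = -4438569018$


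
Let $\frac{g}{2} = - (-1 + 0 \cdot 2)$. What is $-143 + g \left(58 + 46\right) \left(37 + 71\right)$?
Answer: $22321$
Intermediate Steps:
$g = 2$ ($g = 2 \left(- (-1 + 0 \cdot 2)\right) = 2 \left(- (-1 + 0)\right) = 2 \left(\left(-1\right) \left(-1\right)\right) = 2 \cdot 1 = 2$)
$-143 + g \left(58 + 46\right) \left(37 + 71\right) = -143 + 2 \left(58 + 46\right) \left(37 + 71\right) = -143 + 2 \cdot 104 \cdot 108 = -143 + 2 \cdot 11232 = -143 + 22464 = 22321$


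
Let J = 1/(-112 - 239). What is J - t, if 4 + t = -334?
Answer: 118637/351 ≈ 338.00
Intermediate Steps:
t = -338 (t = -4 - 334 = -338)
J = -1/351 (J = 1/(-351) = -1/351 ≈ -0.0028490)
J - t = -1/351 - 1*(-338) = -1/351 + 338 = 118637/351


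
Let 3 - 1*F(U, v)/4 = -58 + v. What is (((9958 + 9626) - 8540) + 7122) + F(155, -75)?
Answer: 18710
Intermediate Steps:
F(U, v) = 244 - 4*v (F(U, v) = 12 - 4*(-58 + v) = 12 + (232 - 4*v) = 244 - 4*v)
(((9958 + 9626) - 8540) + 7122) + F(155, -75) = (((9958 + 9626) - 8540) + 7122) + (244 - 4*(-75)) = ((19584 - 8540) + 7122) + (244 + 300) = (11044 + 7122) + 544 = 18166 + 544 = 18710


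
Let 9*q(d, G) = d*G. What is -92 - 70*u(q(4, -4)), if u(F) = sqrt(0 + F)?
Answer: -92 - 280*I/3 ≈ -92.0 - 93.333*I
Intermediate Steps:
q(d, G) = G*d/9 (q(d, G) = (d*G)/9 = (G*d)/9 = G*d/9)
u(F) = sqrt(F)
-92 - 70*u(q(4, -4)) = -92 - 70*4*I/3 = -92 - 280*I/3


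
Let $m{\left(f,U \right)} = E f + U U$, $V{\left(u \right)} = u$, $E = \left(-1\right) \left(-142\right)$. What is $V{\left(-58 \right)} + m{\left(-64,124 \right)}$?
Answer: $6230$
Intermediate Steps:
$E = 142$
$m{\left(f,U \right)} = U^{2} + 142 f$ ($m{\left(f,U \right)} = 142 f + U U = 142 f + U^{2} = U^{2} + 142 f$)
$V{\left(-58 \right)} + m{\left(-64,124 \right)} = -58 + \left(124^{2} + 142 \left(-64\right)\right) = -58 + \left(15376 - 9088\right) = -58 + 6288 = 6230$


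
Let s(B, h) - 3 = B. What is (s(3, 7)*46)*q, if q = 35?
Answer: 9660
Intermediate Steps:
s(B, h) = 3 + B
(s(3, 7)*46)*q = ((3 + 3)*46)*35 = (6*46)*35 = 276*35 = 9660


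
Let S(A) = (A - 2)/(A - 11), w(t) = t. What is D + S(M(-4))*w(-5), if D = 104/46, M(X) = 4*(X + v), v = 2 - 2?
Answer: -74/69 ≈ -1.0725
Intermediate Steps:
v = 0
M(X) = 4*X (M(X) = 4*(X + 0) = 4*X)
S(A) = (-2 + A)/(-11 + A)
D = 52/23 (D = 104*(1/46) = 52/23 ≈ 2.2609)
D + S(M(-4))*w(-5) = 52/23 + ((-2 + 4*(-4))/(-11 + 4*(-4)))*(-5) = 52/23 + ((-2 - 16)/(-11 - 16))*(-5) = 52/23 + (-18/(-27))*(-5) = 52/23 - 1/27*(-18)*(-5) = 52/23 + (⅔)*(-5) = 52/23 - 10/3 = -74/69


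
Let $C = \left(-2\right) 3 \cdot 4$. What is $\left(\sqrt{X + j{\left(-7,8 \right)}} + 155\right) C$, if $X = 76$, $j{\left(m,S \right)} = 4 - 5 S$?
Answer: $-3720 - 48 \sqrt{10} \approx -3871.8$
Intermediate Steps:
$C = -24$ ($C = \left(-6\right) 4 = -24$)
$\left(\sqrt{X + j{\left(-7,8 \right)}} + 155\right) C = \left(\sqrt{76 + \left(4 - 40\right)} + 155\right) \left(-24\right) = \left(\sqrt{76 - 36} + 155\right) \left(-24\right) = \left(\sqrt{40} + 155\right) \left(-24\right) = \left(2 \sqrt{10} + 155\right) \left(-24\right) = \left(155 + 2 \sqrt{10}\right) \left(-24\right) = -3720 - 48 \sqrt{10}$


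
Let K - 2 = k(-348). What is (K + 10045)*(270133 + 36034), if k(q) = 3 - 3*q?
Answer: 3396616698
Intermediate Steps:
K = 1049 (K = 2 + (3 - 3*(-348)) = 2 + (3 + 1044) = 2 + 1047 = 1049)
(K + 10045)*(270133 + 36034) = (1049 + 10045)*(270133 + 36034) = 11094*306167 = 3396616698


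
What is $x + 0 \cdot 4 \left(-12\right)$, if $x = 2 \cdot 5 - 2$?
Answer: $8$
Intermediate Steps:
$x = 8$ ($x = 10 - 2 = 8$)
$x + 0 \cdot 4 \left(-12\right) = 8 + 0 \cdot 4 \left(-12\right) = 8 + 0 \left(-48\right) = 8 + 0 = 8$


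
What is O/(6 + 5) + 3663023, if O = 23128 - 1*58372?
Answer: 3659819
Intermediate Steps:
O = -35244 (O = 23128 - 58372 = -35244)
O/(6 + 5) + 3663023 = -35244/(6 + 5) + 3663023 = -35244/11 + 3663023 = (1/11)*(-35244) + 3663023 = -3204 + 3663023 = 3659819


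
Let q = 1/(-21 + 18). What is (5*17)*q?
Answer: -85/3 ≈ -28.333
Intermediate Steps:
q = -⅓ (q = 1/(-3) = -⅓ ≈ -0.33333)
(5*17)*q = (5*17)*(-⅓) = 85*(-⅓) = -85/3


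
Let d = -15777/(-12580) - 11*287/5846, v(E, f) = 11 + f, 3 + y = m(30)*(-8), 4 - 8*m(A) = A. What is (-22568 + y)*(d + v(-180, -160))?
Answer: 664489016883/198764 ≈ 3.3431e+6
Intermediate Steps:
m(A) = 1/2 - A/8
y = 23 (y = -3 + (1/2 - 1/8*30)*(-8) = -3 + (1/2 - 15/4)*(-8) = -3 - 13/4*(-8) = -3 + 26 = 23)
d = 709693/993820 (d = -15777*(-1/12580) - 3157*1/5846 = 15777/12580 - 3157/5846 = 709693/993820 ≈ 0.71411)
(-22568 + y)*(d + v(-180, -160)) = (-22568 + 23)*(709693/993820 + (11 - 160)) = -22545*(709693/993820 - 149) = -22545*(-147369487/993820) = 664489016883/198764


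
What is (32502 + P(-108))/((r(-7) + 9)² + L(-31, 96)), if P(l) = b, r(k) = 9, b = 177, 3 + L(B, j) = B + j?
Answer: 32679/386 ≈ 84.661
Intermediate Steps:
L(B, j) = -3 + B + j (L(B, j) = -3 + (B + j) = -3 + B + j)
P(l) = 177
(32502 + P(-108))/((r(-7) + 9)² + L(-31, 96)) = (32502 + 177)/((9 + 9)² + (-3 - 31 + 96)) = 32679/(18² + 62) = 32679/(324 + 62) = 32679/386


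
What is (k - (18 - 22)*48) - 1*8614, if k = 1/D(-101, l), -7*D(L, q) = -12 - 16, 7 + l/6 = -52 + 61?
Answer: -33687/4 ≈ -8421.8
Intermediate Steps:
l = 12 (l = -42 + 6*(-52 + 61) = -42 + 6*9 = -42 + 54 = 12)
D(L, q) = 4 (D(L, q) = -(-12 - 16)/7 = -⅐*(-28) = 4)
k = ¼ (k = 1/4 = ¼ ≈ 0.25000)
(k - (18 - 22)*48) - 1*8614 = (¼ - (18 - 22)*48) - 1*8614 = (¼ - (-4)*48) - 8614 = (¼ - 1*(-192)) - 8614 = (¼ + 192) - 8614 = 769/4 - 8614 = -33687/4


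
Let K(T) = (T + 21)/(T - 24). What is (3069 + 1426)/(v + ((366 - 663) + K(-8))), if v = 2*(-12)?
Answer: -28768/2057 ≈ -13.985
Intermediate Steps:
K(T) = (21 + T)/(-24 + T)
v = -24
(3069 + 1426)/(v + ((366 - 663) + K(-8))) = (3069 + 1426)/(-24 + ((366 - 663) + (21 - 8)/(-24 - 8))) = 4495/(-24 + (-297 + 13/(-32))) = 4495/(-24 + (-297 - 1/32*13)) = 4495/(-24 + (-297 - 13/32)) = 4495/(-24 - 9517/32) = 4495/(-10285/32) = 4495*(-32/10285) = -28768/2057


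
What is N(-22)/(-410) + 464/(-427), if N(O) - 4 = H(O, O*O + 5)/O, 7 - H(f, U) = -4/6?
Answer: -12658747/11554620 ≈ -1.0956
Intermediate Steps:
H(f, U) = 23/3 (H(f, U) = 7 - (-4)/6 = 7 - 1*(-2/3) = 7 + 2/3 = 23/3)
N(O) = 4 + 23/(3*O)
N(-22)/(-410) + 464/(-427) = (4 + (23/3)/(-22))/(-410) + 464/(-427) = (4 + (23/3)*(-1/22))*(-1/410) + 464*(-1/427) = (4 - 23/66)*(-1/410) - 464/427 = (241/66)*(-1/410) - 464/427 = -241/27060 - 464/427 = -12658747/11554620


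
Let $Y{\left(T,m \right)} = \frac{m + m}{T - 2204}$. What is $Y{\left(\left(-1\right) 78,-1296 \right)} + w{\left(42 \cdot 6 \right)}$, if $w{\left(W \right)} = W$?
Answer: $\frac{288828}{1141} \approx 253.14$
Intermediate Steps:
$Y{\left(T,m \right)} = \frac{2 m}{-2204 + T}$
$Y{\left(\left(-1\right) 78,-1296 \right)} + w{\left(42 \cdot 6 \right)} = 2 \left(-1296\right) \frac{1}{-2204 - 78} + 42 \cdot 6 = 2 \left(-1296\right) \frac{1}{-2204 - 78} + 252 = 2 \left(-1296\right) \frac{1}{-2282} + 252 = 2 \left(-1296\right) \left(- \frac{1}{2282}\right) + 252 = \frac{1296}{1141} + 252 = \frac{288828}{1141}$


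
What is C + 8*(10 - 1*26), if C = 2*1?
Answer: -126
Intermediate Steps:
C = 2
C + 8*(10 - 1*26) = 2 + 8*(10 - 1*26) = 2 + 8*(10 - 26) = 2 + 8*(-16) = 2 - 128 = -126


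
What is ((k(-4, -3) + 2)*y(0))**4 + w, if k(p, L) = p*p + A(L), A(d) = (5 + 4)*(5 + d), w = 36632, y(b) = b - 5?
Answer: 1049796632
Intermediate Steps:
y(b) = -5 + b
A(d) = 45 + 9*d (A(d) = 9*(5 + d) = 45 + 9*d)
k(p, L) = 45 + p**2 + 9*L (k(p, L) = p*p + (45 + 9*L) = p**2 + (45 + 9*L) = 45 + p**2 + 9*L)
((k(-4, -3) + 2)*y(0))**4 + w = (((45 + (-4)**2 + 9*(-3)) + 2)*(-5 + 0))**4 + 36632 = (((45 + 16 - 27) + 2)*(-5))**4 + 36632 = ((34 + 2)*(-5))**4 + 36632 = (36*(-5))**4 + 36632 = (-180)**4 + 36632 = 1049760000 + 36632 = 1049796632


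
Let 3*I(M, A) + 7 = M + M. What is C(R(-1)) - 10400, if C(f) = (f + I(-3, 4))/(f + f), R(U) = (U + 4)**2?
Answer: -280793/27 ≈ -10400.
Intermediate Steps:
I(M, A) = -7/3 + 2*M/3 (I(M, A) = -7/3 + (M + M)/3 = -7/3 + (2*M)/3 = -7/3 + 2*M/3)
R(U) = (4 + U)**2
C(f) = (-13/3 + f)/(2*f) (C(f) = (f + (-7/3 + (2/3)*(-3)))/(f + f) = (f + (-7/3 - 2))/((2*f)) = (f - 13/3)*(1/(2*f)) = (-13/3 + f)*(1/(2*f)) = (-13/3 + f)/(2*f))
C(R(-1)) - 10400 = (-13 + 3*(4 - 1)**2)/(6*((4 - 1)**2)) - 10400 = (-13 + 3*3**2)/(6*(3**2)) - 10400 = (1/6)*(-13 + 3*9)/9 - 10400 = (1/6)*(1/9)*(-13 + 27) - 10400 = (1/6)*(1/9)*14 - 10400 = 7/27 - 10400 = -280793/27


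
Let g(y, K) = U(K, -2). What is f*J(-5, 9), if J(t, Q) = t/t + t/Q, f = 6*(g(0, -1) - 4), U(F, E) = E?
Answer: -16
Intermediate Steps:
g(y, K) = -2
f = -36 (f = 6*(-2 - 4) = 6*(-6) = -36)
J(t, Q) = 1 + t/Q
f*J(-5, 9) = -36*(9 - 5)/9 = -4*4 = -36*4/9 = -16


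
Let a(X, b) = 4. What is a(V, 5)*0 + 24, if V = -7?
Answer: 24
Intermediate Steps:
a(V, 5)*0 + 24 = 4*0 + 24 = 0 + 24 = 24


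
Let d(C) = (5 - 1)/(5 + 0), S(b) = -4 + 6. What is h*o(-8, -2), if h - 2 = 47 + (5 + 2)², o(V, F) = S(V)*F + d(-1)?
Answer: -1568/5 ≈ -313.60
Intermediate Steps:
S(b) = 2
d(C) = ⅘ (d(C) = 4/5 = 4*(⅕) = ⅘)
o(V, F) = ⅘ + 2*F (o(V, F) = 2*F + ⅘ = ⅘ + 2*F)
h = 98 (h = 2 + (47 + (5 + 2)²) = 2 + (47 + 7²) = 2 + (47 + 49) = 2 + 96 = 98)
h*o(-8, -2) = 98*(⅘ + 2*(-2)) = 98*(⅘ - 4) = 98*(-16/5) = -1568/5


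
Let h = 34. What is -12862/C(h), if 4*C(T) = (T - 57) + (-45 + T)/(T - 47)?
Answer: 83603/36 ≈ 2322.3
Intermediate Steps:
C(T) = -57/4 + T/4 + (-45 + T)/(4*(-47 + T)) (C(T) = ((T - 57) + (-45 + T)/(T - 47))/4 = ((-57 + T) + (-45 + T)/(-47 + T))/4 = (-57 + T + (-45 + T)/(-47 + T))/4 = -57/4 + T/4 + (-45 + T)/(4*(-47 + T)))
-12862/C(h) = -12862*4*(-47 + 34)/(2634 + 34² - 103*34) = -12862*(-52/(2634 + 1156 - 3502)) = -12862/((¼)*(-1/13)*288) = -12862/(-72/13) = -12862*(-13/72) = 83603/36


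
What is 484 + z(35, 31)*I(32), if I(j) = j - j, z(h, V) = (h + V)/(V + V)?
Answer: 484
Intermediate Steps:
z(h, V) = (V + h)/(2*V) (z(h, V) = (V + h)/((2*V)) = (V + h)*(1/(2*V)) = (V + h)/(2*V))
I(j) = 0
484 + z(35, 31)*I(32) = 484 + ((1/2)*(31 + 35)/31)*0 = 484 + ((1/2)*(1/31)*66)*0 = 484 + (33/31)*0 = 484 + 0 = 484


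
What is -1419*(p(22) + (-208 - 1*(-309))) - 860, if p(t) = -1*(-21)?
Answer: -173978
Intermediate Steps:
p(t) = 21
-1419*(p(22) + (-208 - 1*(-309))) - 860 = -1419*(21 + (-208 - 1*(-309))) - 860 = -1419*(21 + (-208 + 309)) - 860 = -1419*(21 + 101) - 860 = -1419*122 - 860 = -173118 - 860 = -173978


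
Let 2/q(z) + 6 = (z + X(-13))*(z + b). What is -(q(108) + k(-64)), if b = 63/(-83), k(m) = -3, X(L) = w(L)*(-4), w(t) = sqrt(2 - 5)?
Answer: 231726406432/77246565879 - 164174*I*sqrt(3)/25748855293 ≈ 2.9998 - 1.1044e-5*I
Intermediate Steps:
w(t) = I*sqrt(3) (w(t) = sqrt(-3) = I*sqrt(3))
X(L) = -4*I*sqrt(3) (X(L) = (I*sqrt(3))*(-4) = -4*I*sqrt(3))
b = -63/83 (b = 63*(-1/83) = -63/83 ≈ -0.75904)
q(z) = 2/(-6 + (-63/83 + z)*(z - 4*I*sqrt(3))) (q(z) = 2/(-6 + (z - 4*I*sqrt(3))*(z - 63/83)) = 2/(-6 + (z - 4*I*sqrt(3))*(-63/83 + z)) = 2/(-6 + (-63/83 + z)*(z - 4*I*sqrt(3))))
-(q(108) + k(-64)) = -(166/(-498 - 63*108 + 83*108**2 + 252*I*sqrt(3) - 332*I*108*sqrt(3)) - 3) = -(166/(-498 - 6804 + 83*11664 + 252*I*sqrt(3) - 35856*I*sqrt(3)) - 3) = -(166/(-498 - 6804 + 968112 + 252*I*sqrt(3) - 35856*I*sqrt(3)) - 3) = -(166/(960810 - 35604*I*sqrt(3)) - 3) = -(-3 + 166/(960810 - 35604*I*sqrt(3))) = 3 - 166/(960810 - 35604*I*sqrt(3))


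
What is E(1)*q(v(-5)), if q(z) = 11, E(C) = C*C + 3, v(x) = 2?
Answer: 44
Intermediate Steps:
E(C) = 3 + C² (E(C) = C² + 3 = 3 + C²)
E(1)*q(v(-5)) = (3 + 1²)*11 = (3 + 1)*11 = 4*11 = 44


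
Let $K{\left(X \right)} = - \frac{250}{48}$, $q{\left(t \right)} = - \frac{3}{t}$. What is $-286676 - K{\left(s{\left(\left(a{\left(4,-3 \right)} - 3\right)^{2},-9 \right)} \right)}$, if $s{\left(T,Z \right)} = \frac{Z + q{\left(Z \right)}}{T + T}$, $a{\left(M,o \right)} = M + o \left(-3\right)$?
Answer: $- \frac{6880099}{24} \approx -2.8667 \cdot 10^{5}$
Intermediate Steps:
$a{\left(M,o \right)} = M - 3 o$
$s{\left(T,Z \right)} = \frac{Z - \frac{3}{Z}}{2 T}$ ($s{\left(T,Z \right)} = \frac{Z - \frac{3}{Z}}{T + T} = \frac{Z - \frac{3}{Z}}{2 T}$)
$K{\left(X \right)} = - \frac{125}{24}$ ($K{\left(X \right)} = \left(-250\right) \frac{1}{48} = - \frac{125}{24}$)
$-286676 - K{\left(s{\left(\left(a{\left(4,-3 \right)} - 3\right)^{2},-9 \right)} \right)} = -286676 - - \frac{125}{24} = -286676 + \frac{125}{24} = - \frac{6880099}{24}$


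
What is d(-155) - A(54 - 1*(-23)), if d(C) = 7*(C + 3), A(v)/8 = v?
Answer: -1680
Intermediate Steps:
A(v) = 8*v
d(C) = 21 + 7*C (d(C) = 7*(3 + C) = 21 + 7*C)
d(-155) - A(54 - 1*(-23)) = (21 + 7*(-155)) - 8*(54 - 1*(-23)) = (21 - 1085) - 8*(54 + 23) = -1064 - 8*77 = -1064 - 1*616 = -1064 - 616 = -1680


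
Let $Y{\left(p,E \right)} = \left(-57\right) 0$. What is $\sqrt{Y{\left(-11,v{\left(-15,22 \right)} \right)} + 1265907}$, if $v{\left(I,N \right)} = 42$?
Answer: $\sqrt{1265907} \approx 1125.1$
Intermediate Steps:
$Y{\left(p,E \right)} = 0$
$\sqrt{Y{\left(-11,v{\left(-15,22 \right)} \right)} + 1265907} = \sqrt{0 + 1265907} = \sqrt{1265907}$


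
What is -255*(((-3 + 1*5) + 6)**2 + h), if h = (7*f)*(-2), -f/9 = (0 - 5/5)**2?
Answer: -48450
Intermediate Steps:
f = -9 (f = -9*(0 - 5/5)**2 = -9*(0 - 5*1/5)**2 = -9*(0 - 1)**2 = -9*(-1)**2 = -9*1 = -9)
h = 126 (h = (7*(-9))*(-2) = -63*(-2) = 126)
-255*(((-3 + 1*5) + 6)**2 + h) = -255*(((-3 + 1*5) + 6)**2 + 126) = -255*(((-3 + 5) + 6)**2 + 126) = -255*((2 + 6)**2 + 126) = -255*(8**2 + 126) = -255*(64 + 126) = -255*190 = -48450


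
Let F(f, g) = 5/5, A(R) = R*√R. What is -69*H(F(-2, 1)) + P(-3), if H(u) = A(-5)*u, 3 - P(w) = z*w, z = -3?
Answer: -6 + 345*I*√5 ≈ -6.0 + 771.44*I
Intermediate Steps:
P(w) = 3 + 3*w (P(w) = 3 - (-3)*w = 3 + 3*w)
A(R) = R^(3/2)
F(f, g) = 1 (F(f, g) = 5*(⅕) = 1)
H(u) = -5*I*u*√5 (H(u) = (-5)^(3/2)*u = (-5*I*√5)*u = -5*I*u*√5)
-69*H(F(-2, 1)) + P(-3) = -(-345)*I*√5 + (3 + 3*(-3)) = -(-345)*I*√5 + (3 - 9) = 345*I*√5 - 6 = -6 + 345*I*√5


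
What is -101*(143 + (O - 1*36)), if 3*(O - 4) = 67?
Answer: -40400/3 ≈ -13467.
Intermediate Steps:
O = 79/3 (O = 4 + (1/3)*67 = 4 + 67/3 = 79/3 ≈ 26.333)
-101*(143 + (O - 1*36)) = -101*(143 + (79/3 - 1*36)) = -101*(143 + (79/3 - 36)) = -101*(143 - 29/3) = -101*400/3 = -40400/3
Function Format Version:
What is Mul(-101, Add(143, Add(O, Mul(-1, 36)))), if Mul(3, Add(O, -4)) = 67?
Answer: Rational(-40400, 3) ≈ -13467.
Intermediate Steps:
O = Rational(79, 3) (O = Add(4, Mul(Rational(1, 3), 67)) = Add(4, Rational(67, 3)) = Rational(79, 3) ≈ 26.333)
Mul(-101, Add(143, Add(O, Mul(-1, 36)))) = Mul(-101, Add(143, Add(Rational(79, 3), Mul(-1, 36)))) = Mul(-101, Add(143, Add(Rational(79, 3), -36))) = Mul(-101, Add(143, Rational(-29, 3))) = Mul(-101, Rational(400, 3)) = Rational(-40400, 3)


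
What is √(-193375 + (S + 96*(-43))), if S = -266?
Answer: I*√197769 ≈ 444.71*I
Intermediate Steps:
√(-193375 + (S + 96*(-43))) = √(-193375 + (-266 + 96*(-43))) = √(-193375 + (-266 - 4128)) = √(-193375 - 4394) = √(-197769) = I*√197769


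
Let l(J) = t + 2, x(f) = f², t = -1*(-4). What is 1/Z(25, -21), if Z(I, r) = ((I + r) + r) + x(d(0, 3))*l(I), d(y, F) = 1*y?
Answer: -1/17 ≈ -0.058824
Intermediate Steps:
d(y, F) = y
t = 4
l(J) = 6 (l(J) = 4 + 2 = 6)
Z(I, r) = I + 2*r (Z(I, r) = ((I + r) + r) + 0²*6 = (I + 2*r) + 0*6 = (I + 2*r) + 0 = I + 2*r)
1/Z(25, -21) = 1/(25 + 2*(-21)) = 1/(25 - 42) = 1/(-17) = -1/17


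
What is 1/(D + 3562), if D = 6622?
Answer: 1/10184 ≈ 9.8193e-5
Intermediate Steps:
1/(D + 3562) = 1/(6622 + 3562) = 1/10184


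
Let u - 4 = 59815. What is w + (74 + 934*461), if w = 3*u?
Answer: 610105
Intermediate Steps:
u = 59819 (u = 4 + 59815 = 59819)
w = 179457 (w = 3*59819 = 179457)
w + (74 + 934*461) = 179457 + (74 + 934*461) = 179457 + (74 + 430574) = 179457 + 430648 = 610105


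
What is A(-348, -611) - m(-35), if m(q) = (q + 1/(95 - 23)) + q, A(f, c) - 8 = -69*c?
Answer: 3041063/72 ≈ 42237.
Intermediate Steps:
A(f, c) = 8 - 69*c
m(q) = 1/72 + 2*q (m(q) = (q + 1/72) + q = (1/72 + q) + q = 1/72 + 2*q)
A(-348, -611) - m(-35) = (8 - 69*(-611)) - (1/72 + 2*(-35)) = (8 + 42159) - (1/72 - 70) = 42167 - 1*(-5039/72) = 42167 + 5039/72 = 3041063/72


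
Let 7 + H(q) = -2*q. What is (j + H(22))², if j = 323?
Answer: 73984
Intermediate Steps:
H(q) = -7 - 2*q
(j + H(22))² = (323 + (-7 - 2*22))² = (323 + (-7 - 44))² = (323 - 51)² = 272² = 73984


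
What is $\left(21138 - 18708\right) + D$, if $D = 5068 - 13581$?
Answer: $-6083$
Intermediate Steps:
$D = -8513$ ($D = 5068 - 13581 = -8513$)
$\left(21138 - 18708\right) + D = \left(21138 - 18708\right) - 8513 = 2430 - 8513 = -6083$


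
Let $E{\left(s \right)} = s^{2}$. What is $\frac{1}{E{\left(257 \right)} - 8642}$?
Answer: $\frac{1}{57407} \approx 1.7419 \cdot 10^{-5}$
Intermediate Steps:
$\frac{1}{E{\left(257 \right)} - 8642} = \frac{1}{257^{2} - 8642} = \frac{1}{66049 - 8642} = \frac{1}{57407}$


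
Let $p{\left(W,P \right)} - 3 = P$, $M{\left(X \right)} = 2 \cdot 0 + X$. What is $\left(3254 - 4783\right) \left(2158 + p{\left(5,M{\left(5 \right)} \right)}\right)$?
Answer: $-3311814$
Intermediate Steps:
$M{\left(X \right)} = X$ ($M{\left(X \right)} = 0 + X = X$)
$p{\left(W,P \right)} = 3 + P$
$\left(3254 - 4783\right) \left(2158 + p{\left(5,M{\left(5 \right)} \right)}\right) = \left(3254 - 4783\right) \left(2158 + \left(3 + 5\right)\right) = - 1529 \left(2158 + 8\right) = \left(-1529\right) 2166 = -3311814$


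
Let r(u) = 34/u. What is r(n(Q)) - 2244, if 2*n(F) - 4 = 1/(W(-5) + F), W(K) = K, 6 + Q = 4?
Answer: -60112/27 ≈ -2226.4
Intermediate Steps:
Q = -2 (Q = -6 + 4 = -2)
n(F) = 2 + 1/(2*(-5 + F))
r(n(Q)) - 2244 = 34/(((-19 + 4*(-2))/(2*(-5 - 2)))) - 2244 = 34/(((½)*(-19 - 8)/(-7))) - 2244 = 34/(((½)*(-⅐)*(-27))) - 2244 = 34/(27/14) - 2244 = 34*(14/27) - 2244 = 476/27 - 2244 = -60112/27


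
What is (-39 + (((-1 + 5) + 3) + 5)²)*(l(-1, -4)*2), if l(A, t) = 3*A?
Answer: -630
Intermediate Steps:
(-39 + (((-1 + 5) + 3) + 5)²)*(l(-1, -4)*2) = (-39 + (((-1 + 5) + 3) + 5)²)*((3*(-1))*2) = (-39 + ((4 + 3) + 5)²)*(-3*2) = (-39 + (7 + 5)²)*(-6) = (-39 + 12²)*(-6) = (-39 + 144)*(-6) = 105*(-6) = -630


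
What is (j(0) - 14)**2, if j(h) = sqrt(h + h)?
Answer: 196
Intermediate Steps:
j(h) = sqrt(2)*sqrt(h) (j(h) = sqrt(2*h) = sqrt(2)*sqrt(h))
(j(0) - 14)**2 = (sqrt(2)*sqrt(0) - 14)**2 = (sqrt(2)*0 - 14)**2 = (0 - 14)**2 = (-14)**2 = 196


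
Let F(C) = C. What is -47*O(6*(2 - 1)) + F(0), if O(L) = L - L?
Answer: 0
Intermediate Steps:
O(L) = 0
-47*O(6*(2 - 1)) + F(0) = -47*0 + 0 = 0 + 0 = 0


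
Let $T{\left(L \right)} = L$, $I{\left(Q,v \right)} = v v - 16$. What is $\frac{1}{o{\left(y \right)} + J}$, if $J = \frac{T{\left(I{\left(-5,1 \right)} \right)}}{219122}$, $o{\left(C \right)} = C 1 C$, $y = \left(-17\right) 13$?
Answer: $\frac{219122}{10702137587} \approx 2.0475 \cdot 10^{-5}$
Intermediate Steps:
$y = -221$
$o{\left(C \right)} = C^{2}$ ($o{\left(C \right)} = C C = C^{2}$)
$I{\left(Q,v \right)} = -16 + v^{2}$ ($I{\left(Q,v \right)} = v^{2} - 16 = -16 + v^{2}$)
$J = - \frac{15}{219122}$ ($J = \frac{-16 + 1^{2}}{219122} = \left(-16 + 1\right) \frac{1}{219122} = \left(-15\right) \frac{1}{219122} = - \frac{15}{219122} \approx -6.8455 \cdot 10^{-5}$)
$\frac{1}{o{\left(y \right)} + J} = \frac{1}{\left(-221\right)^{2} - \frac{15}{219122}} = \frac{1}{48841 - \frac{15}{219122}} = \frac{1}{\frac{10702137587}{219122}} = \frac{219122}{10702137587}$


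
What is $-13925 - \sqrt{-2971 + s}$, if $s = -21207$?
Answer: $-13925 - i \sqrt{24178} \approx -13925.0 - 155.49 i$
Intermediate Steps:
$-13925 - \sqrt{-2971 + s} = -13925 - \sqrt{-2971 - 21207} = -13925 - \sqrt{-24178} = -13925 - i \sqrt{24178}$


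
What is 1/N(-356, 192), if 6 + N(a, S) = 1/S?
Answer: -192/1151 ≈ -0.16681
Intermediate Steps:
N(a, S) = -6 + 1/S
1/N(-356, 192) = 1/(-6 + 1/192) = 1/(-1151/192) = -192/1151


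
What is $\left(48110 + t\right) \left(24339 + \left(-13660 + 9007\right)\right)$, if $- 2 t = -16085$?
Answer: $1105418115$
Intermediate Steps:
$t = \frac{16085}{2}$ ($t = \left(- \frac{1}{2}\right) \left(-16085\right) = \frac{16085}{2} \approx 8042.5$)
$\left(48110 + t\right) \left(24339 + \left(-13660 + 9007\right)\right) = \left(48110 + \frac{16085}{2}\right) \left(24339 + \left(-13660 + 9007\right)\right) = \frac{112305 \left(24339 - 4653\right)}{2} = \frac{112305}{2} \cdot 19686 = 1105418115$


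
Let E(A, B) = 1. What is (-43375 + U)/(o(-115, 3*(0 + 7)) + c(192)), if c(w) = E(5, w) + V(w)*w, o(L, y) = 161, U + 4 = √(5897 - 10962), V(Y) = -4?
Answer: 43379/606 - I*√5065/606 ≈ 71.583 - 0.11744*I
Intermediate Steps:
U = -4 + I*√5065 (U = -4 + √(5897 - 10962) = -4 + √(-5065) = -4 + I*√5065 ≈ -4.0 + 71.169*I)
c(w) = 1 - 4*w
(-43375 + U)/(o(-115, 3*(0 + 7)) + c(192)) = (-43375 + (-4 + I*√5065))/(161 + (1 - 4*192)) = (-43379 + I*√5065)/(161 + (1 - 768)) = (-43379 + I*√5065)/(161 - 767) = (-43379 + I*√5065)/(-606) = (-43379 + I*√5065)*(-1/606) = 43379/606 - I*√5065/606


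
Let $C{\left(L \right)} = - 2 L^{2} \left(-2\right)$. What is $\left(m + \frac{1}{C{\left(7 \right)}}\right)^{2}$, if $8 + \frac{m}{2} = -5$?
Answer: $\frac{25959025}{38416} \approx 675.73$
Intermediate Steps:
$C{\left(L \right)} = 4 L^{2}$
$m = -26$ ($m = -16 + 2 \left(-5\right) = -16 - 10 = -26$)
$\left(m + \frac{1}{C{\left(7 \right)}}\right)^{2} = \left(-26 + \frac{1}{4 \cdot 7^{2}}\right)^{2} = \left(-26 + \frac{1}{4 \cdot 49}\right)^{2} = \left(-26 + \frac{1}{196}\right)^{2} = \left(- \frac{5095}{196}\right)^{2} = \frac{25959025}{38416}$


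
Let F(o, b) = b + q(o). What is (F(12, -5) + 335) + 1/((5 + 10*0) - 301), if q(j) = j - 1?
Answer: 100935/296 ≈ 341.00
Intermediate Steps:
q(j) = -1 + j
F(o, b) = -1 + b + o (F(o, b) = b + (-1 + o) = -1 + b + o)
(F(12, -5) + 335) + 1/((5 + 10*0) - 301) = ((-1 - 5 + 12) + 335) + 1/((5 + 10*0) - 301) = (6 + 335) + 1/((5 + 0) - 301) = 341 + 1/(5 - 301) = 341 + 1/(-296) = 341 - 1/296 = 100935/296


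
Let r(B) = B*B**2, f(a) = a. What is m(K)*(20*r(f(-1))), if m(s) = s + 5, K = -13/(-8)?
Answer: -265/2 ≈ -132.50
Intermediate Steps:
r(B) = B**3
K = 13/8 (K = -13*(-1/8) = 13/8 ≈ 1.6250)
m(s) = 5 + s
m(K)*(20*r(f(-1))) = (5 + 13/8)*(20*(-1)**3) = 53*(20*(-1))/8 = (53/8)*(-20) = -265/2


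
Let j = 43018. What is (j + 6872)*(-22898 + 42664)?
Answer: 986125740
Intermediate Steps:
(j + 6872)*(-22898 + 42664) = (43018 + 6872)*(-22898 + 42664) = 49890*19766 = 986125740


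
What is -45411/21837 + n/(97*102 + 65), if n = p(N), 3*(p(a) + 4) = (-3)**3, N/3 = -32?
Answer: -150844010/72491561 ≈ -2.0808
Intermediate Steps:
N = -96 (N = 3*(-32) = -96)
p(a) = -13 (p(a) = -4 + (1/3)*(-3)**3 = -4 + (1/3)*(-27) = -4 - 9 = -13)
n = -13
-45411/21837 + n/(97*102 + 65) = -45411/21837 - 13/(97*102 + 65) = -45411*1/21837 - 13/(9894 + 65) = -15137/7279 - 13/9959 = -150844010/72491561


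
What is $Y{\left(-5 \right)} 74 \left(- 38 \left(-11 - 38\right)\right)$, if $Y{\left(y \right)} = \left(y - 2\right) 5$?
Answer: $-4822580$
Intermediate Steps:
$Y{\left(y \right)} = -10 + 5 y$ ($Y{\left(y \right)} = \left(-2 + y\right) 5 = -10 + 5 y$)
$Y{\left(-5 \right)} 74 \left(- 38 \left(-11 - 38\right)\right) = \left(-10 + 5 \left(-5\right)\right) 74 \left(- 38 \left(-11 - 38\right)\right) = \left(-10 - 25\right) 74 \left(\left(-38\right) \left(-49\right)\right) = \left(-35\right) 74 \cdot 1862 = \left(-2590\right) 1862 = -4822580$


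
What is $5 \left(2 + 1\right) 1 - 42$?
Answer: $-27$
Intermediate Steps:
$5 \left(2 + 1\right) 1 - 42 = 5 \cdot 3 \cdot 1 - 42 = 5 \cdot 3 - 42 = 15 - 42 = -27$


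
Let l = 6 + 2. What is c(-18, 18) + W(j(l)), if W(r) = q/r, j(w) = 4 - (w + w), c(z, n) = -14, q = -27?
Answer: -47/4 ≈ -11.750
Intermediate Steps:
l = 8
j(w) = 4 - 2*w
W(r) = -27/r
c(-18, 18) + W(j(l)) = -14 - 27/(4 - 2*8) = -14 - 27/(4 - 16) = -14 - 27/(-12) = -14 - 27*(-1/12) = -14 + 9/4 = -47/4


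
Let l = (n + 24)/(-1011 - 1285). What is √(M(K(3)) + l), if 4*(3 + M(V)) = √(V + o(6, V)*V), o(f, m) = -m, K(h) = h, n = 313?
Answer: √(-4147150 + 329476*I*√6)/1148 ≈ 0.1718 + 1.7822*I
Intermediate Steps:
l = -337/2296 (l = (313 + 24)/(-1011 - 1285) = 337/(-2296) = 337*(-1/2296) = -337/2296 ≈ -0.14678)
M(V) = -3 + √(V - V²)/4 (M(V) = -3 + √(V + (-V)*V)/4 = -3 + √(V - V²)/4)
√(M(K(3)) + l) = √((-3 + √(3*(1 - 1*3))/4) - 337/2296) = √((-3 + √(3*(1 - 3))/4) - 337/2296) = √((-3 + √(3*(-2))/4) - 337/2296) = √((-3 + √(-6)/4) - 337/2296) = √((-3 + (I*√6)/4) - 337/2296) = √((-3 + I*√6/4) - 337/2296) = √(-7225/2296 + I*√6/4)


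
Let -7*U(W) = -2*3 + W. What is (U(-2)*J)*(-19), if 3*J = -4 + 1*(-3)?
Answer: 152/3 ≈ 50.667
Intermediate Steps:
U(W) = 6/7 - W/7 (U(W) = -(-2*3 + W)/7 = -(-6 + W)/7 = 6/7 - W/7)
J = -7/3 (J = (-4 + 1*(-3))/3 = (-4 - 3)/3 = (⅓)*(-7) = -7/3 ≈ -2.3333)
(U(-2)*J)*(-19) = ((6/7 - ⅐*(-2))*(-7/3))*(-19) = ((6/7 + 2/7)*(-7/3))*(-19) = ((8/7)*(-7/3))*(-19) = -8/3*(-19) = 152/3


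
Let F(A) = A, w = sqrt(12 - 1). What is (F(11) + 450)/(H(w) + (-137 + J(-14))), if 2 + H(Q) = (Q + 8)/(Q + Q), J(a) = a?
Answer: -3093310/1023211 - 7376*sqrt(11)/1023211 ≈ -3.0470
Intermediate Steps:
w = sqrt(11) ≈ 3.3166
H(Q) = -2 + (8 + Q)/(2*Q) (H(Q) = -2 + (Q + 8)/(Q + Q) = -2 + (8 + Q)/((2*Q)) = -2 + (8 + Q)*(1/(2*Q)) = -2 + (8 + Q)/(2*Q))
(F(11) + 450)/(H(w) + (-137 + J(-14))) = (11 + 450)/((-3/2 + 4/(sqrt(11))) + (-137 - 14)) = 461/((-3/2 + 4*(sqrt(11)/11)) - 151) = 461/((-3/2 + 4*sqrt(11)/11) - 151) = 461/(-305/2 + 4*sqrt(11)/11)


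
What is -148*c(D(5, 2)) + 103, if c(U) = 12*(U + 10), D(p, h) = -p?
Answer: -8777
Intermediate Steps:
c(U) = 120 + 12*U (c(U) = 12*(10 + U) = 120 + 12*U)
-148*c(D(5, 2)) + 103 = -148*(120 + 12*(-1*5)) + 103 = -148*(120 + 12*(-5)) + 103 = -148*(120 - 60) + 103 = -148*60 + 103 = -8880 + 103 = -8777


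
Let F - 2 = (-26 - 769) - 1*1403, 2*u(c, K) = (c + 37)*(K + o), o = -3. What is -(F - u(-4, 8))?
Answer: 4557/2 ≈ 2278.5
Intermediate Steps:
u(c, K) = (-3 + K)*(37 + c)/2 (u(c, K) = ((c + 37)*(K - 3))/2 = ((37 + c)*(-3 + K))/2 = ((-3 + K)*(37 + c))/2 = (-3 + K)*(37 + c)/2)
F = -2196 (F = 2 + ((-26 - 769) - 1*1403) = 2 + (-795 - 1403) = 2 - 2198 = -2196)
-(F - u(-4, 8)) = -(-2196 - (-111/2 - 3/2*(-4) + (37/2)*8 + (½)*8*(-4))) = -(-2196 - (-111/2 + 6 + 148 - 16)) = -(-2196 - 1*165/2) = -(-2196 - 165/2) = -1*(-4557/2) = 4557/2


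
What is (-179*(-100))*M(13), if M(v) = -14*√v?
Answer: -250600*√13 ≈ -9.0355e+5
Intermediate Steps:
(-179*(-100))*M(13) = (-179*(-100))*(-14*√13) = 17900*(-14*√13) = -250600*√13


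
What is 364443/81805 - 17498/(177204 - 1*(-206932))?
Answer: 69282126179/15712122740 ≈ 4.4095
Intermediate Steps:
364443/81805 - 17498/(177204 - 1*(-206932)) = 364443*(1/81805) - 17498/(177204 + 206932) = 364443/81805 - 17498/384136 = 364443/81805 - 17498*1/384136 = 364443/81805 - 8749/192068 = 69282126179/15712122740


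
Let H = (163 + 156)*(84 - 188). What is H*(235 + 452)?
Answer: -22791912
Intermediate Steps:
H = -33176 (H = 319*(-104) = -33176)
H*(235 + 452) = -33176*(235 + 452) = -33176*687 = -22791912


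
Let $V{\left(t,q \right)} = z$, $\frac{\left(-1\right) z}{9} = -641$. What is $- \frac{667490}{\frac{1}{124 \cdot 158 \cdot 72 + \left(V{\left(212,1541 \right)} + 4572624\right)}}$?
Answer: $-3997608957330$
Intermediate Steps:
$z = 5769$ ($z = \left(-9\right) \left(-641\right) = 5769$)
$V{\left(t,q \right)} = 5769$
$- \frac{667490}{\frac{1}{124 \cdot 158 \cdot 72 + \left(V{\left(212,1541 \right)} + 4572624\right)}} = - \frac{667490}{\frac{1}{124 \cdot 158 \cdot 72 + \left(5769 + 4572624\right)}} = - \frac{667490}{\frac{1}{19592 \cdot 72 + 4578393}} = - \frac{667490}{\frac{1}{1410624 + 4578393}} = - \frac{667490}{\frac{1}{5989017}} = - 667490 \frac{1}{\frac{1}{5989017}} = \left(-667490\right) 5989017 = -3997608957330$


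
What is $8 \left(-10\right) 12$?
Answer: $-960$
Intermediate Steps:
$8 \left(-10\right) 12 = \left(-80\right) 12 = -960$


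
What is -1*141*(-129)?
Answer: 18189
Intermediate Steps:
-1*141*(-129) = -141*(-129) = -1*(-18189) = 18189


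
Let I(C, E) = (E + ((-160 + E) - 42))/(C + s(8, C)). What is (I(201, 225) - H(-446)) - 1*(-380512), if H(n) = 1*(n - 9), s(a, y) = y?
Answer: 76574491/201 ≈ 3.8097e+5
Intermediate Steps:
I(C, E) = (-202 + 2*E)/(2*C) (I(C, E) = (E + ((-160 + E) - 42))/(C + C) = (E + (-202 + E))/((2*C)) = (-202 + 2*E)*(1/(2*C)) = (-202 + 2*E)/(2*C))
H(n) = -9 + n (H(n) = 1*(-9 + n) = -9 + n)
(I(201, 225) - H(-446)) - 1*(-380512) = ((-101 + 225)/201 - (-9 - 446)) - 1*(-380512) = ((1/201)*124 - 1*(-455)) + 380512 = (124/201 + 455) + 380512 = 91579/201 + 380512 = 76574491/201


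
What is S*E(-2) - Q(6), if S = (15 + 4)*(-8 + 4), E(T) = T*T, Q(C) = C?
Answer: -310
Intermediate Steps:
E(T) = T²
S = -76 (S = 19*(-4) = -76)
S*E(-2) - Q(6) = -76*(-2)² - 1*6 = -76*4 - 6 = -304 - 6 = -310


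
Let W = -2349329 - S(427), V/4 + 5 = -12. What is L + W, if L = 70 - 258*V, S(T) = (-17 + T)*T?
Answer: -2506785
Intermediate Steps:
V = -68 (V = -20 + 4*(-12) = -20 - 48 = -68)
S(T) = T*(-17 + T)
L = 17614 (L = 70 - 258*(-68) = 70 + 17544 = 17614)
W = -2524399 (W = -2349329 - 427*(-17 + 427) = -2349329 - 427*410 = -2349329 - 1*175070 = -2349329 - 175070 = -2524399)
L + W = 17614 - 2524399 = -2506785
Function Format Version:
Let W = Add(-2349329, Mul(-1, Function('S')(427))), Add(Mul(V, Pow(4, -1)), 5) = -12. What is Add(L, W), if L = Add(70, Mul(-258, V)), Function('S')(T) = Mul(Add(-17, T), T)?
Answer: -2506785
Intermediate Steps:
V = -68 (V = Add(-20, Mul(4, -12)) = Add(-20, -48) = -68)
Function('S')(T) = Mul(T, Add(-17, T))
L = 17614 (L = Add(70, Mul(-258, -68)) = Add(70, 17544) = 17614)
W = -2524399 (W = Add(-2349329, Mul(-1, Mul(427, Add(-17, 427)))) = Add(-2349329, Mul(-1, Mul(427, 410))) = Add(-2349329, Mul(-1, 175070)) = Add(-2349329, -175070) = -2524399)
Add(L, W) = Add(17614, -2524399) = -2506785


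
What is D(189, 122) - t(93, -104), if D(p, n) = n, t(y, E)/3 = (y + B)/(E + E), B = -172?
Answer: 25139/208 ≈ 120.86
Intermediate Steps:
t(y, E) = 3*(-172 + y)/(2*E) (t(y, E) = 3*((y - 172)/(E + E)) = 3*((-172 + y)/((2*E))) = 3*((-172 + y)*(1/(2*E))) = 3*((-172 + y)/(2*E)) = 3*(-172 + y)/(2*E))
D(189, 122) - t(93, -104) = 122 - 3*(-172 + 93)/(2*(-104)) = 122 - 3*(-1)*(-79)/(2*104) = 122 - 1*237/208 = 122 - 237/208 = 25139/208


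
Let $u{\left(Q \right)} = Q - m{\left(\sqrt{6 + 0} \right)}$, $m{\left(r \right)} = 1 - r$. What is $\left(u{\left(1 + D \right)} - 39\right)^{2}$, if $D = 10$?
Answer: $\left(29 - \sqrt{6}\right)^{2} \approx 704.93$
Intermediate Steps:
$u{\left(Q \right)} = -1 + Q + \sqrt{6}$ ($u{\left(Q \right)} = Q - \left(1 - \sqrt{6 + 0}\right) = Q - \left(1 - \sqrt{6}\right) = -1 + Q + \sqrt{6}$)
$\left(u{\left(1 + D \right)} - 39\right)^{2} = \left(\left(-1 + \left(1 + 10\right) + \sqrt{6}\right) - 39\right)^{2} = \left(\left(-1 + 11 + \sqrt{6}\right) - 39\right)^{2} = \left(\left(10 + \sqrt{6}\right) - 39\right)^{2} = \left(-29 + \sqrt{6}\right)^{2}$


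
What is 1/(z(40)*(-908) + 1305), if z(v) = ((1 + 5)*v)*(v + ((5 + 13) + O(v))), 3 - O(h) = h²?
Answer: 1/335380185 ≈ 2.9817e-9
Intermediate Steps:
O(h) = 3 - h²
z(v) = 6*v*(21 + v - v²) (z(v) = ((1 + 5)*v)*(v + ((5 + 13) + (3 - v²))) = (6*v)*(v + (18 + (3 - v²))) = (6*v)*(v + (21 - v²)) = (6*v)*(21 + v - v²) = 6*v*(21 + v - v²))
1/(z(40)*(-908) + 1305) = 1/((6*40*(21 + 40 - 1*40²))*(-908) + 1305) = 1/((6*40*(21 + 40 - 1*1600))*(-908) + 1305) = 1/((6*40*(21 + 40 - 1600))*(-908) + 1305) = 1/((6*40*(-1539))*(-908) + 1305) = 1/(-369360*(-908) + 1305) = 1/(335378880 + 1305) = 1/335380185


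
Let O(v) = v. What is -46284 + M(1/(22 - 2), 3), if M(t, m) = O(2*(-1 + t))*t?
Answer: -9256819/200 ≈ -46284.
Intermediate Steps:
M(t, m) = t*(-2 + 2*t) (M(t, m) = (2*(-1 + t))*t = (-2 + 2*t)*t = t*(-2 + 2*t))
-46284 + M(1/(22 - 2), 3) = -46284 + 2*(-1 + 1/(22 - 2))/(22 - 2) = -46284 + 2*(-1 + 1/20)/20 = -46284 + 2*(1/20)*(-1 + 1/20) = -46284 + 2*(1/20)*(-19/20) = -46284 - 19/200 = -9256819/200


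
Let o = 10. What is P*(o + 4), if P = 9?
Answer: 126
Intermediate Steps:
P*(o + 4) = 9*(10 + 4) = 9*14 = 126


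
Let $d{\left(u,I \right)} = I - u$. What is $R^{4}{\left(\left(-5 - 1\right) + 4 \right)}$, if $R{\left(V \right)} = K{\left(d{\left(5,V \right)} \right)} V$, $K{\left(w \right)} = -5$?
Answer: $10000$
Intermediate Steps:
$R{\left(V \right)} = - 5 V$
$R^{4}{\left(\left(-5 - 1\right) + 4 \right)} = \left(- 5 \left(\left(-5 - 1\right) + 4\right)\right)^{4} = \left(- 5 \left(-6 + 4\right)\right)^{4} = \left(\left(-5\right) \left(-2\right)\right)^{4} = 10^{4} = 10000$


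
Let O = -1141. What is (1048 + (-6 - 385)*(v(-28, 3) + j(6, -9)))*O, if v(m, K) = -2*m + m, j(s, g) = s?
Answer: 13972686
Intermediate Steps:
v(m, K) = -m
(1048 + (-6 - 385)*(v(-28, 3) + j(6, -9)))*O = (1048 + (-6 - 385)*(-1*(-28) + 6))*(-1141) = (1048 - 391*(28 + 6))*(-1141) = (1048 - 391*34)*(-1141) = (1048 - 13294)*(-1141) = -12246*(-1141) = 13972686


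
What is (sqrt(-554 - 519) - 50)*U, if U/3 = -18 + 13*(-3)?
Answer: 8550 - 171*I*sqrt(1073) ≈ 8550.0 - 5601.4*I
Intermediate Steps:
U = -171 (U = 3*(-18 + 13*(-3)) = 3*(-18 - 39) = 3*(-57) = -171)
(sqrt(-554 - 519) - 50)*U = (sqrt(-554 - 519) - 50)*(-171) = (sqrt(-1073) - 50)*(-171) = (I*sqrt(1073) - 50)*(-171) = (-50 + I*sqrt(1073))*(-171) = 8550 - 171*I*sqrt(1073)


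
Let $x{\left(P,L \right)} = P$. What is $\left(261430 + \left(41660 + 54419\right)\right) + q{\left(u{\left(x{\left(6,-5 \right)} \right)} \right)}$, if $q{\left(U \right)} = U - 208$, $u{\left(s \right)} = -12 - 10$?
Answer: $357279$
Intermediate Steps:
$u{\left(s \right)} = -22$ ($u{\left(s \right)} = -12 - 10 = -22$)
$q{\left(U \right)} = -208 + U$ ($q{\left(U \right)} = U - 208 = -208 + U$)
$\left(261430 + \left(41660 + 54419\right)\right) + q{\left(u{\left(x{\left(6,-5 \right)} \right)} \right)} = \left(261430 + \left(41660 + 54419\right)\right) - 230 = \left(261430 + 96079\right) - 230 = 357509 - 230 = 357279$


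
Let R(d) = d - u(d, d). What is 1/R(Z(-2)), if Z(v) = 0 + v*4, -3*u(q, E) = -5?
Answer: -3/29 ≈ -0.10345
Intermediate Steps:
u(q, E) = 5/3 (u(q, E) = -⅓*(-5) = 5/3)
Z(v) = 4*v (Z(v) = 0 + 4*v = 4*v)
R(d) = -5/3 + d (R(d) = d - 1*5/3 = d - 5/3 = -5/3 + d)
1/R(Z(-2)) = 1/(-5/3 + 4*(-2)) = 1/(-5/3 - 8) = 1/(-29/3) = -3/29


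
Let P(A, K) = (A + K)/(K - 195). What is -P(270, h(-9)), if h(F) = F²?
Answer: 117/38 ≈ 3.0789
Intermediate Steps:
P(A, K) = (A + K)/(-195 + K)
-P(270, h(-9)) = -(270 + (-9)²)/(-195 + (-9)²) = -(270 + 81)/(-195 + 81) = -351/(-114) = -(-1)*351/114 = -1*(-117/38) = 117/38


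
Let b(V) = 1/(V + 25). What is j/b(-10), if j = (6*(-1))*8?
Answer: -720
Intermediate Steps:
j = -48 (j = -6*8 = -48)
b(V) = 1/(25 + V)
j/b(-10) = -48/(1/(25 - 10)) = -48/(1/15) = -48/1/15 = -48*15 = -720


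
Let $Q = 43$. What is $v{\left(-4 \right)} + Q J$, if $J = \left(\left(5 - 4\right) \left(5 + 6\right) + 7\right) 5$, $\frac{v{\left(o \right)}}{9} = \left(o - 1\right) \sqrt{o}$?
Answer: $3870 - 90 i \approx 3870.0 - 90.0 i$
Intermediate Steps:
$v{\left(o \right)} = 9 \sqrt{o} \left(-1 + o\right)$ ($v{\left(o \right)} = 9 \left(o - 1\right) \sqrt{o} = 9 \left(-1 + o\right) \sqrt{o} = 9 \sqrt{o} \left(-1 + o\right)$)
$J = 90$ ($J = \left(1 \cdot 11 + 7\right) 5 = \left(11 + 7\right) 5 = 18 \cdot 5 = 90$)
$v{\left(-4 \right)} + Q J = 9 \sqrt{-4} \left(-1 - 4\right) + 43 \cdot 90 = 9 \cdot 2 i \left(-5\right) + 3870 = - 90 i + 3870 = 3870 - 90 i$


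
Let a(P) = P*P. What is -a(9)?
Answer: -81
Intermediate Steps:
a(P) = P**2
-a(9) = -1*9**2 = -1*81 = -81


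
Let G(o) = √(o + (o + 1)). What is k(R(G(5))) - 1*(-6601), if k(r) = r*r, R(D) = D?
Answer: 6612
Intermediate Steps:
G(o) = √(1 + 2*o) (G(o) = √(o + (1 + o)) = √(1 + 2*o))
k(r) = r²
k(R(G(5))) - 1*(-6601) = (√(1 + 2*5))² - 1*(-6601) = (√(1 + 10))² + 6601 = (√11)² + 6601 = 11 + 6601 = 6612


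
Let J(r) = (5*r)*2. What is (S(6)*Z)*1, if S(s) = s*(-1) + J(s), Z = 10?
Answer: 540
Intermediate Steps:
J(r) = 10*r
S(s) = 9*s (S(s) = s*(-1) + 10*s = -s + 10*s = 9*s)
(S(6)*Z)*1 = ((9*6)*10)*1 = (54*10)*1 = 540*1 = 540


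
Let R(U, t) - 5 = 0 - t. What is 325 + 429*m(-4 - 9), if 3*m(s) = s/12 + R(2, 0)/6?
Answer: 1157/4 ≈ 289.25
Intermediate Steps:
R(U, t) = 5 - t (R(U, t) = 5 + (0 - t) = 5 - t)
m(s) = 5/18 + s/36 (m(s) = (s/12 + (5 - 1*0)/6)/3 = (s*(1/12) + (5 + 0)*(1/6))/3 = (s/12 + 5*(1/6))/3 = (s/12 + 5/6)/3 = (5/6 + s/12)/3 = 5/18 + s/36)
325 + 429*m(-4 - 9) = 325 + 429*(5/18 + (-4 - 9)/36) = 325 + 429*(5/18 + (1/36)*(-13)) = 325 + 429*(5/18 - 13/36) = 325 + 429*(-1/12) = 325 - 143/4 = 1157/4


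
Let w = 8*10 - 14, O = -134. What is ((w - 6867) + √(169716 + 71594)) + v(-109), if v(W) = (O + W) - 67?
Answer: -7111 + √241310 ≈ -6619.8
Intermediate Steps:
v(W) = -201 + W (v(W) = (-134 + W) - 67 = -201 + W)
w = 66 (w = 80 - 14 = 66)
((w - 6867) + √(169716 + 71594)) + v(-109) = ((66 - 6867) + √(169716 + 71594)) + (-201 - 109) = (-6801 + √241310) - 310 = -7111 + √241310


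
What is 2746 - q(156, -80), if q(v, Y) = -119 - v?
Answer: 3021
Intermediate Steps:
2746 - q(156, -80) = 2746 - (-119 - 1*156) = 2746 - (-119 - 156) = 2746 - 1*(-275) = 2746 + 275 = 3021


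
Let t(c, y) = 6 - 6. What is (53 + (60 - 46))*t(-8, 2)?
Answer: 0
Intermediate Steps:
t(c, y) = 0
(53 + (60 - 46))*t(-8, 2) = (53 + (60 - 46))*0 = (53 + 14)*0 = 67*0 = 0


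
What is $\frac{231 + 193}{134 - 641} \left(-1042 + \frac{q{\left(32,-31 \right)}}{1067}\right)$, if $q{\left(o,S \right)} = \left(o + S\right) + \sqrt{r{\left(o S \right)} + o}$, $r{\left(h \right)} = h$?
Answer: $\frac{471408712}{540969} - \frac{3392 i \sqrt{15}}{540969} \approx 871.42 - 0.024284 i$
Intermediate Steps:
$q{\left(o,S \right)} = S + o + \sqrt{o + S o}$ ($q{\left(o,S \right)} = \left(o + S\right) + \sqrt{o S + o} = \left(S + o\right) + \sqrt{S o + o} = \left(S + o\right) + \sqrt{o + S o} = S + o + \sqrt{o + S o}$)
$\frac{231 + 193}{134 - 641} \left(-1042 + \frac{q{\left(32,-31 \right)}}{1067}\right) = \frac{231 + 193}{134 - 641} \left(-1042 + \frac{-31 + 32 + \sqrt{32 \left(1 - 31\right)}}{1067}\right) = \frac{424}{-507} \left(-1042 + \left(-31 + 32 + \sqrt{32 \left(-30\right)}\right) \frac{1}{1067}\right) = 424 \left(- \frac{1}{507}\right) \left(-1042 + \left(-31 + 32 + \sqrt{-960}\right) \frac{1}{1067}\right) = - \frac{424 \left(-1042 + \left(-31 + 32 + 8 i \sqrt{15}\right) \frac{1}{1067}\right)}{507} = - \frac{424 \left(-1042 + \left(1 + 8 i \sqrt{15}\right) \frac{1}{1067}\right)}{507} = - \frac{424 \left(-1042 + \left(\frac{1}{1067} + \frac{8 i \sqrt{15}}{1067}\right)\right)}{507} = - \frac{424 \left(- \frac{1111813}{1067} + \frac{8 i \sqrt{15}}{1067}\right)}{507} = \frac{471408712}{540969} - \frac{3392 i \sqrt{15}}{540969}$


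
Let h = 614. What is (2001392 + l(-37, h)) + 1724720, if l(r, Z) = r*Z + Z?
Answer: 3704008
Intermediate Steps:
l(r, Z) = Z + Z*r (l(r, Z) = Z*r + Z = Z + Z*r)
(2001392 + l(-37, h)) + 1724720 = (2001392 + 614*(1 - 37)) + 1724720 = (2001392 + 614*(-36)) + 1724720 = (2001392 - 22104) + 1724720 = 1979288 + 1724720 = 3704008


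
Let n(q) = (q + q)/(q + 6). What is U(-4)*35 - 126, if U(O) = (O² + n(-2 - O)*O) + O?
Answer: 224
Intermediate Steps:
n(q) = 2*q/(6 + q) (n(q) = (2*q)/(6 + q) = 2*q/(6 + q))
U(O) = O + O² + 2*O*(-2 - O)/(4 - O) (U(O) = (O² + (2*(-2 - O)/(6 + (-2 - O)))*O) + O = (O² + (2*(-2 - O)/(4 - O))*O) + O = (O² + 2*O*(-2 - O)/(4 - O)) + O = O + O² + 2*O*(-2 - O)/(4 - O))
U(-4)*35 - 126 = ((-4)²*(-1 - 4)/(-4 - 4))*35 - 126 = (16*(-5)/(-8))*35 - 126 = (16*(-⅛)*(-5))*35 - 126 = 10*35 - 126 = 350 - 126 = 224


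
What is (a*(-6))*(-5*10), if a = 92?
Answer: 27600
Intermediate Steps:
(a*(-6))*(-5*10) = (92*(-6))*(-5*10) = -552*(-50) = 27600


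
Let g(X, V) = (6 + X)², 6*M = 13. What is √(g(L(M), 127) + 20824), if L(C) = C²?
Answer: √27136129/36 ≈ 144.70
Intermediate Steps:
M = 13/6 (M = (⅙)*13 = 13/6 ≈ 2.1667)
√(g(L(M), 127) + 20824) = √((6 + (13/6)²)² + 20824) = √((6 + 169/36)² + 20824) = √((385/36)² + 20824) = √(148225/1296 + 20824) = √(27136129/1296) = √27136129/36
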